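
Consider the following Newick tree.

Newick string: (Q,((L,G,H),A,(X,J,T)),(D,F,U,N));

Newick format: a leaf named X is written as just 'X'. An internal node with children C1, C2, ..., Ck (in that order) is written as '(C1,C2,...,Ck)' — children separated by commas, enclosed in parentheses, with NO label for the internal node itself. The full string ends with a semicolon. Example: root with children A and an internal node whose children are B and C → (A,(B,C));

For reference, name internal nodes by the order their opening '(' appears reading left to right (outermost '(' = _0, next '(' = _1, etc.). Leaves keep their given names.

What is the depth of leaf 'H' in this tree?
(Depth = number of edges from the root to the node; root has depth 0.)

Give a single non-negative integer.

Answer: 3

Derivation:
Newick: (Q,((L,G,H),A,(X,J,T)),(D,F,U,N));
Naming internals by '(' encounter order: outermost '(' = _0, next = _1, ...
Query node: H
Path from root: _0 -> _1 -> _2 -> H
Depth of H: 3 (number of edges from root)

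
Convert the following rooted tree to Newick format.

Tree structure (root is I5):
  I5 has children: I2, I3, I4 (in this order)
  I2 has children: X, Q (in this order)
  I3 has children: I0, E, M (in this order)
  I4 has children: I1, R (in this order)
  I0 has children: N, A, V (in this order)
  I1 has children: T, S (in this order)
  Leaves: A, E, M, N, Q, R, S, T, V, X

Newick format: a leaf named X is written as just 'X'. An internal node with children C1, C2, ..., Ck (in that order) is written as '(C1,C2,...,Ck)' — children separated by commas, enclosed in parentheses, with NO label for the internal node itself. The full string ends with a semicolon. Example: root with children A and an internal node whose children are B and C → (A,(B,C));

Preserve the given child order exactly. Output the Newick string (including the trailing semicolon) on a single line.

internal I5 with children ['I2', 'I3', 'I4']
  internal I2 with children ['X', 'Q']
    leaf 'X' → 'X'
    leaf 'Q' → 'Q'
  → '(X,Q)'
  internal I3 with children ['I0', 'E', 'M']
    internal I0 with children ['N', 'A', 'V']
      leaf 'N' → 'N'
      leaf 'A' → 'A'
      leaf 'V' → 'V'
    → '(N,A,V)'
    leaf 'E' → 'E'
    leaf 'M' → 'M'
  → '((N,A,V),E,M)'
  internal I4 with children ['I1', 'R']
    internal I1 with children ['T', 'S']
      leaf 'T' → 'T'
      leaf 'S' → 'S'
    → '(T,S)'
    leaf 'R' → 'R'
  → '((T,S),R)'
→ '((X,Q),((N,A,V),E,M),((T,S),R))'
Final: ((X,Q),((N,A,V),E,M),((T,S),R));

Answer: ((X,Q),((N,A,V),E,M),((T,S),R));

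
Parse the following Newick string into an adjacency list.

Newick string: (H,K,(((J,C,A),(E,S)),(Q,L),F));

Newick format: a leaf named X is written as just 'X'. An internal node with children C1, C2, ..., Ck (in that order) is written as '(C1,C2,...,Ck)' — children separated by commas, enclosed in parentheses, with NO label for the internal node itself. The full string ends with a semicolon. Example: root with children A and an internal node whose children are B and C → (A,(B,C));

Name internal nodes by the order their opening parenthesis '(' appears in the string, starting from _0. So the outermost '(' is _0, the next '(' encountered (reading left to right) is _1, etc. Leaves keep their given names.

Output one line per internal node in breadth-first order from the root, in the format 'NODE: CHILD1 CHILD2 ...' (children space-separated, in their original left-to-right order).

Answer: _0: H K _1
_1: _2 _5 F
_2: _3 _4
_5: Q L
_3: J C A
_4: E S

Derivation:
Input: (H,K,(((J,C,A),(E,S)),(Q,L),F));
Scanning left-to-right, naming '(' by encounter order:
  pos 0: '(' -> open internal node _0 (depth 1)
  pos 5: '(' -> open internal node _1 (depth 2)
  pos 6: '(' -> open internal node _2 (depth 3)
  pos 7: '(' -> open internal node _3 (depth 4)
  pos 13: ')' -> close internal node _3 (now at depth 3)
  pos 15: '(' -> open internal node _4 (depth 4)
  pos 19: ')' -> close internal node _4 (now at depth 3)
  pos 20: ')' -> close internal node _2 (now at depth 2)
  pos 22: '(' -> open internal node _5 (depth 3)
  pos 26: ')' -> close internal node _5 (now at depth 2)
  pos 29: ')' -> close internal node _1 (now at depth 1)
  pos 30: ')' -> close internal node _0 (now at depth 0)
Total internal nodes: 6
BFS adjacency from root:
  _0: H K _1
  _1: _2 _5 F
  _2: _3 _4
  _5: Q L
  _3: J C A
  _4: E S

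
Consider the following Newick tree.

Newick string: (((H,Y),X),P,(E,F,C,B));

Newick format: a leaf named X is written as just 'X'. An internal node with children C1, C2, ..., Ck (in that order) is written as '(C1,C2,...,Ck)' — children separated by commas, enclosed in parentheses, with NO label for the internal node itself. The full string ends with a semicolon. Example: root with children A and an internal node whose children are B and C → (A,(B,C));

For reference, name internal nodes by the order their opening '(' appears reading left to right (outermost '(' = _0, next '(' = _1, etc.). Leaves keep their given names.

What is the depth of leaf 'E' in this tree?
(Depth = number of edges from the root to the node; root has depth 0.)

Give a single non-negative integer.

Answer: 2

Derivation:
Newick: (((H,Y),X),P,(E,F,C,B));
Naming internals by '(' encounter order: outermost '(' = _0, next = _1, ...
Query node: E
Path from root: _0 -> _3 -> E
Depth of E: 2 (number of edges from root)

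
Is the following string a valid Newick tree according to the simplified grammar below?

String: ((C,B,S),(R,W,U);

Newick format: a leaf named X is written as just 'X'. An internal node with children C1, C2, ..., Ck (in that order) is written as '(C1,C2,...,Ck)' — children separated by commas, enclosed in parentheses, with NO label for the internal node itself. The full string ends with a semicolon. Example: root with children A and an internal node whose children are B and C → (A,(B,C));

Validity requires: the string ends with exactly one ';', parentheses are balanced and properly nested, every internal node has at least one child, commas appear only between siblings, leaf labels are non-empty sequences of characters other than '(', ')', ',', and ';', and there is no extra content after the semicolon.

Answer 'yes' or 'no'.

Input: ((C,B,S),(R,W,U);
Paren balance: 3 '(' vs 2 ')' MISMATCH
Ends with single ';': True
Full parse: FAILS (expected , or ) at pos 16)
Valid: False

Answer: no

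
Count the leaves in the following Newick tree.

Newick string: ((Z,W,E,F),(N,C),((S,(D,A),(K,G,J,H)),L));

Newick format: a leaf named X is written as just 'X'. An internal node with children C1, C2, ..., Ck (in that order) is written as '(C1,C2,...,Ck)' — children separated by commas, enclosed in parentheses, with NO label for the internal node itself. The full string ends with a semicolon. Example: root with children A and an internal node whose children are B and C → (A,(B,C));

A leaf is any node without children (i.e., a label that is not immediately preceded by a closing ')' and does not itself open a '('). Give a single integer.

Newick: ((Z,W,E,F),(N,C),((S,(D,A),(K,G,J,H)),L));
Scan left-to-right; a leaf is any maximal label run not followed by '(':
  pos 2: leaf 'Z' → count = 1
  pos 4: leaf 'W' → count = 2
  pos 6: leaf 'E' → count = 3
  pos 8: leaf 'F' → count = 4
  pos 12: leaf 'N' → count = 5
  pos 14: leaf 'C' → count = 6
  pos 19: leaf 'S' → count = 7
  pos 22: leaf 'D' → count = 8
  pos 24: leaf 'A' → count = 9
  pos 28: leaf 'K' → count = 10
  pos 30: leaf 'G' → count = 11
  pos 32: leaf 'J' → count = 12
  pos 34: leaf 'H' → count = 13
  pos 38: leaf 'L' → count = 14
Total leaves: 14

Answer: 14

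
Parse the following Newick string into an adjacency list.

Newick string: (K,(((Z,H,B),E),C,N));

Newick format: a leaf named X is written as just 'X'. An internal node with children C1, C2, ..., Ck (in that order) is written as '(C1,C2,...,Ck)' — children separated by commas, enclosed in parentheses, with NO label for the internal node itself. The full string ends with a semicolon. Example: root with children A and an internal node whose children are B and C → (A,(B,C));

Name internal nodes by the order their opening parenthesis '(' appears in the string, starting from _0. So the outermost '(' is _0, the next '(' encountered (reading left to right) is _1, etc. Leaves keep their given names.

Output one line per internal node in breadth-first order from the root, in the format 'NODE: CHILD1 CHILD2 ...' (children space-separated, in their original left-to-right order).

Answer: _0: K _1
_1: _2 C N
_2: _3 E
_3: Z H B

Derivation:
Input: (K,(((Z,H,B),E),C,N));
Scanning left-to-right, naming '(' by encounter order:
  pos 0: '(' -> open internal node _0 (depth 1)
  pos 3: '(' -> open internal node _1 (depth 2)
  pos 4: '(' -> open internal node _2 (depth 3)
  pos 5: '(' -> open internal node _3 (depth 4)
  pos 11: ')' -> close internal node _3 (now at depth 3)
  pos 14: ')' -> close internal node _2 (now at depth 2)
  pos 19: ')' -> close internal node _1 (now at depth 1)
  pos 20: ')' -> close internal node _0 (now at depth 0)
Total internal nodes: 4
BFS adjacency from root:
  _0: K _1
  _1: _2 C N
  _2: _3 E
  _3: Z H B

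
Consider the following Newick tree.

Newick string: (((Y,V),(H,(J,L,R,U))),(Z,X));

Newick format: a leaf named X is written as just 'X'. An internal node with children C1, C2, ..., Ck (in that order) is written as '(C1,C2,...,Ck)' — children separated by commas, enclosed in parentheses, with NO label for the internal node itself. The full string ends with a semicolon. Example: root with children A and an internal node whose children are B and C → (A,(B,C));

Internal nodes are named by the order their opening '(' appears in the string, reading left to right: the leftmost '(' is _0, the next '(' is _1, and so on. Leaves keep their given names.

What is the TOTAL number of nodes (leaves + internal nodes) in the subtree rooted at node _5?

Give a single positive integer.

Answer: 3

Derivation:
Newick: (((Y,V),(H,(J,L,R,U))),(Z,X));
Locate _5: it is the '(' at position 23 (the 6th '(' reading left to right).
Query: subtree rooted at _5
_5: subtree_size = 1 + 2
  Z: subtree_size = 1 + 0
  X: subtree_size = 1 + 0
Total subtree size of _5: 3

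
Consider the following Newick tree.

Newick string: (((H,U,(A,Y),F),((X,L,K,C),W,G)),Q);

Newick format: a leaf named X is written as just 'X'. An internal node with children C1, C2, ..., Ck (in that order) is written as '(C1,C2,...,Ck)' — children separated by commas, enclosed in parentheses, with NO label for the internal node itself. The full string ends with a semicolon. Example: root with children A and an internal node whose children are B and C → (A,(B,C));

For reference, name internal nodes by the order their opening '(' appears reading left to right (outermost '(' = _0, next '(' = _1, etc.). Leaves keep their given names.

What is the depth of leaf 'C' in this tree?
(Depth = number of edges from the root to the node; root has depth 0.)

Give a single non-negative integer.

Answer: 4

Derivation:
Newick: (((H,U,(A,Y),F),((X,L,K,C),W,G)),Q);
Naming internals by '(' encounter order: outermost '(' = _0, next = _1, ...
Query node: C
Path from root: _0 -> _1 -> _4 -> _5 -> C
Depth of C: 4 (number of edges from root)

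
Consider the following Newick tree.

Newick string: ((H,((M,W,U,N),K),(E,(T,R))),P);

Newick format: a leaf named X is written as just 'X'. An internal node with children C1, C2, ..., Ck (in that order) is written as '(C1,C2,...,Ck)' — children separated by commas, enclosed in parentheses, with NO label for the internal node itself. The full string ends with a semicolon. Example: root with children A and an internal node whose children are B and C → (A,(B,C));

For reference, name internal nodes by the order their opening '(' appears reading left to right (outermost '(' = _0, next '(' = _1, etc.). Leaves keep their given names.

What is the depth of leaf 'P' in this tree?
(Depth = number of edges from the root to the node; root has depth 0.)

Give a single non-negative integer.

Newick: ((H,((M,W,U,N),K),(E,(T,R))),P);
Naming internals by '(' encounter order: outermost '(' = _0, next = _1, ...
Query node: P
Path from root: _0 -> P
Depth of P: 1 (number of edges from root)

Answer: 1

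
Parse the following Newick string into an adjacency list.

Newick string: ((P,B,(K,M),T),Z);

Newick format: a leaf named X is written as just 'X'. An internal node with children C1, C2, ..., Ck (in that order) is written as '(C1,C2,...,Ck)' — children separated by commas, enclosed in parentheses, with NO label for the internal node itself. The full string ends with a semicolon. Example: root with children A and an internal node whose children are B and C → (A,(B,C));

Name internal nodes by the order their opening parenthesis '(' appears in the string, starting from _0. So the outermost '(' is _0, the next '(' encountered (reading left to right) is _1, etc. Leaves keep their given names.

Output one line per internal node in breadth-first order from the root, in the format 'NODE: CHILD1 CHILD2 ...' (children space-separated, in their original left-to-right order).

Input: ((P,B,(K,M),T),Z);
Scanning left-to-right, naming '(' by encounter order:
  pos 0: '(' -> open internal node _0 (depth 1)
  pos 1: '(' -> open internal node _1 (depth 2)
  pos 6: '(' -> open internal node _2 (depth 3)
  pos 10: ')' -> close internal node _2 (now at depth 2)
  pos 13: ')' -> close internal node _1 (now at depth 1)
  pos 16: ')' -> close internal node _0 (now at depth 0)
Total internal nodes: 3
BFS adjacency from root:
  _0: _1 Z
  _1: P B _2 T
  _2: K M

Answer: _0: _1 Z
_1: P B _2 T
_2: K M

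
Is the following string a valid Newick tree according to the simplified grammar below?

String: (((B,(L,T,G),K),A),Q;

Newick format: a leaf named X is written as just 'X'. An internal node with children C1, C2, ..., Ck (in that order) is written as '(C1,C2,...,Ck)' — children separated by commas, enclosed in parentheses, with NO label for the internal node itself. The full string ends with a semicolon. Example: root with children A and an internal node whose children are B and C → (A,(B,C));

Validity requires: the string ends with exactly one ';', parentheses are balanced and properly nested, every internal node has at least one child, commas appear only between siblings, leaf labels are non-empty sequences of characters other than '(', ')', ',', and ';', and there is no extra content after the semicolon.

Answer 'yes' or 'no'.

Input: (((B,(L,T,G),K),A),Q;
Paren balance: 4 '(' vs 3 ')' MISMATCH
Ends with single ';': True
Full parse: FAILS (expected , or ) at pos 20)
Valid: False

Answer: no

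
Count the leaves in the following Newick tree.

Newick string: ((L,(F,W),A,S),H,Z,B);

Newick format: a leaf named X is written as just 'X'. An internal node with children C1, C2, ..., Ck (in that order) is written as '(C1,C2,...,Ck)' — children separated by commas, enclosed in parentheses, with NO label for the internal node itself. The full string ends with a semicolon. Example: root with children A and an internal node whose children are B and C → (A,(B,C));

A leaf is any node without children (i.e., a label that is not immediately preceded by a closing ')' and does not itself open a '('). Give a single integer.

Answer: 8

Derivation:
Newick: ((L,(F,W),A,S),H,Z,B);
Scan left-to-right; a leaf is any maximal label run not followed by '(':
  pos 2: leaf 'L' → count = 1
  pos 5: leaf 'F' → count = 2
  pos 7: leaf 'W' → count = 3
  pos 10: leaf 'A' → count = 4
  pos 12: leaf 'S' → count = 5
  pos 15: leaf 'H' → count = 6
  pos 17: leaf 'Z' → count = 7
  pos 19: leaf 'B' → count = 8
Total leaves: 8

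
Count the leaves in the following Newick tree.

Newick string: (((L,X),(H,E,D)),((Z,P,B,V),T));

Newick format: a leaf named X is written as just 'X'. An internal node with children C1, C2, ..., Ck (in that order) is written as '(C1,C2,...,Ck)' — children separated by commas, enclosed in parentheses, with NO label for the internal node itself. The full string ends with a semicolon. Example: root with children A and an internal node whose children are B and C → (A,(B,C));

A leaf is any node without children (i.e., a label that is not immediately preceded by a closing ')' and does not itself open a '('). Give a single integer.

Newick: (((L,X),(H,E,D)),((Z,P,B,V),T));
Scan left-to-right; a leaf is any maximal label run not followed by '(':
  pos 3: leaf 'L' → count = 1
  pos 5: leaf 'X' → count = 2
  pos 9: leaf 'H' → count = 3
  pos 11: leaf 'E' → count = 4
  pos 13: leaf 'D' → count = 5
  pos 19: leaf 'Z' → count = 6
  pos 21: leaf 'P' → count = 7
  pos 23: leaf 'B' → count = 8
  pos 25: leaf 'V' → count = 9
  pos 28: leaf 'T' → count = 10
Total leaves: 10

Answer: 10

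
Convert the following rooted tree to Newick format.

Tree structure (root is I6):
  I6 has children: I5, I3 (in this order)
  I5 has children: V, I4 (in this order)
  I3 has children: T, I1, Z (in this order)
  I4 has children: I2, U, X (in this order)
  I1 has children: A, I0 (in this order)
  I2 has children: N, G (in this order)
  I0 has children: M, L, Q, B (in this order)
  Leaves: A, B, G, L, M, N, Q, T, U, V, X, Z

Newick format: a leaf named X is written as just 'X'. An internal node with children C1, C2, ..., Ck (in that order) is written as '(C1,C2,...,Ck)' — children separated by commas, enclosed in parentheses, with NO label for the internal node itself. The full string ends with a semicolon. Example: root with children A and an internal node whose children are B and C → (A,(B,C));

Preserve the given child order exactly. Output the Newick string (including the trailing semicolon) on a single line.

Answer: ((V,((N,G),U,X)),(T,(A,(M,L,Q,B)),Z));

Derivation:
internal I6 with children ['I5', 'I3']
  internal I5 with children ['V', 'I4']
    leaf 'V' → 'V'
    internal I4 with children ['I2', 'U', 'X']
      internal I2 with children ['N', 'G']
        leaf 'N' → 'N'
        leaf 'G' → 'G'
      → '(N,G)'
      leaf 'U' → 'U'
      leaf 'X' → 'X'
    → '((N,G),U,X)'
  → '(V,((N,G),U,X))'
  internal I3 with children ['T', 'I1', 'Z']
    leaf 'T' → 'T'
    internal I1 with children ['A', 'I0']
      leaf 'A' → 'A'
      internal I0 with children ['M', 'L', 'Q', 'B']
        leaf 'M' → 'M'
        leaf 'L' → 'L'
        leaf 'Q' → 'Q'
        leaf 'B' → 'B'
      → '(M,L,Q,B)'
    → '(A,(M,L,Q,B))'
    leaf 'Z' → 'Z'
  → '(T,(A,(M,L,Q,B)),Z)'
→ '((V,((N,G),U,X)),(T,(A,(M,L,Q,B)),Z))'
Final: ((V,((N,G),U,X)),(T,(A,(M,L,Q,B)),Z));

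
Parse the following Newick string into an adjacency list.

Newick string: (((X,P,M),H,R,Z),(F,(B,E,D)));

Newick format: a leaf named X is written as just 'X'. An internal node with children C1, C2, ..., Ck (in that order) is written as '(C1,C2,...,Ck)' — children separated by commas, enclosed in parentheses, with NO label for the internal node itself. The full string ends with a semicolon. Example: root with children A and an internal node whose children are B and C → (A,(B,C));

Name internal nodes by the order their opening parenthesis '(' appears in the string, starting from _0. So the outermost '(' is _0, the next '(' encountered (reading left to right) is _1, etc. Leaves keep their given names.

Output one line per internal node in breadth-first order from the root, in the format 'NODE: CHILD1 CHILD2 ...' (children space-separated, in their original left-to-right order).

Input: (((X,P,M),H,R,Z),(F,(B,E,D)));
Scanning left-to-right, naming '(' by encounter order:
  pos 0: '(' -> open internal node _0 (depth 1)
  pos 1: '(' -> open internal node _1 (depth 2)
  pos 2: '(' -> open internal node _2 (depth 3)
  pos 8: ')' -> close internal node _2 (now at depth 2)
  pos 15: ')' -> close internal node _1 (now at depth 1)
  pos 17: '(' -> open internal node _3 (depth 2)
  pos 20: '(' -> open internal node _4 (depth 3)
  pos 26: ')' -> close internal node _4 (now at depth 2)
  pos 27: ')' -> close internal node _3 (now at depth 1)
  pos 28: ')' -> close internal node _0 (now at depth 0)
Total internal nodes: 5
BFS adjacency from root:
  _0: _1 _3
  _1: _2 H R Z
  _3: F _4
  _2: X P M
  _4: B E D

Answer: _0: _1 _3
_1: _2 H R Z
_3: F _4
_2: X P M
_4: B E D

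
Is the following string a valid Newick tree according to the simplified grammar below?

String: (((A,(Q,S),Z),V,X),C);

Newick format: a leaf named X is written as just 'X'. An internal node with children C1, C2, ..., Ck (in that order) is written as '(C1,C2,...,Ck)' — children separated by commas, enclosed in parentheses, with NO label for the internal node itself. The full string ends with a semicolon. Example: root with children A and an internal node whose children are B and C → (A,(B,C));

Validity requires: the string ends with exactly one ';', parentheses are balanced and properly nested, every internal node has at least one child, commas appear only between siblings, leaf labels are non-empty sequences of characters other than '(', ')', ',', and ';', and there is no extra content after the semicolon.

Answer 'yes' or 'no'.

Input: (((A,(Q,S),Z),V,X),C);
Paren balance: 4 '(' vs 4 ')' OK
Ends with single ';': True
Full parse: OK
Valid: True

Answer: yes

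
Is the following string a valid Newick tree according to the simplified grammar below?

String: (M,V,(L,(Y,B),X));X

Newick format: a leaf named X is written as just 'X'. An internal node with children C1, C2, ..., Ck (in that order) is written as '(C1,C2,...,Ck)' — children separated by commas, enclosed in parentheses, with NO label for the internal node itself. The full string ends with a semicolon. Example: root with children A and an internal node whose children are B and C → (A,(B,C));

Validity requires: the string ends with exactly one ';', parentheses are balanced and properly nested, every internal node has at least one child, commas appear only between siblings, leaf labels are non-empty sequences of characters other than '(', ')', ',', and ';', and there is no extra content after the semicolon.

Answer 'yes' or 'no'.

Input: (M,V,(L,(Y,B),X));X
Paren balance: 3 '(' vs 3 ')' OK
Ends with single ';': False
Full parse: FAILS (must end with ;)
Valid: False

Answer: no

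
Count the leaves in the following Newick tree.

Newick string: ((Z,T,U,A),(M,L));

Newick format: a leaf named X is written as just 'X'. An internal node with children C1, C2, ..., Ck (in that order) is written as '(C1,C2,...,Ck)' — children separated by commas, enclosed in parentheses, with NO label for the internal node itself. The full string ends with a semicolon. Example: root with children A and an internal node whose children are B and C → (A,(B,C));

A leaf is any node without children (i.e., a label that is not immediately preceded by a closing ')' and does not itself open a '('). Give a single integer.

Answer: 6

Derivation:
Newick: ((Z,T,U,A),(M,L));
Scan left-to-right; a leaf is any maximal label run not followed by '(':
  pos 2: leaf 'Z' → count = 1
  pos 4: leaf 'T' → count = 2
  pos 6: leaf 'U' → count = 3
  pos 8: leaf 'A' → count = 4
  pos 12: leaf 'M' → count = 5
  pos 14: leaf 'L' → count = 6
Total leaves: 6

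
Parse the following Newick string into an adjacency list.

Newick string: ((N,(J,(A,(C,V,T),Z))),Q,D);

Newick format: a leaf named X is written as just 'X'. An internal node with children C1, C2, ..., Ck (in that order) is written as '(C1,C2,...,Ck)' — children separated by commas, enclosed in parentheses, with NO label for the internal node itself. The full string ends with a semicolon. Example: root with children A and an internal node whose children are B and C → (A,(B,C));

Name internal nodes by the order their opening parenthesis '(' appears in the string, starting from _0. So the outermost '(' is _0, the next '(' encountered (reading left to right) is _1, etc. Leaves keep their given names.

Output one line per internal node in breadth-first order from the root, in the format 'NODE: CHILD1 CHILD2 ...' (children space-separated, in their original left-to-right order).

Answer: _0: _1 Q D
_1: N _2
_2: J _3
_3: A _4 Z
_4: C V T

Derivation:
Input: ((N,(J,(A,(C,V,T),Z))),Q,D);
Scanning left-to-right, naming '(' by encounter order:
  pos 0: '(' -> open internal node _0 (depth 1)
  pos 1: '(' -> open internal node _1 (depth 2)
  pos 4: '(' -> open internal node _2 (depth 3)
  pos 7: '(' -> open internal node _3 (depth 4)
  pos 10: '(' -> open internal node _4 (depth 5)
  pos 16: ')' -> close internal node _4 (now at depth 4)
  pos 19: ')' -> close internal node _3 (now at depth 3)
  pos 20: ')' -> close internal node _2 (now at depth 2)
  pos 21: ')' -> close internal node _1 (now at depth 1)
  pos 26: ')' -> close internal node _0 (now at depth 0)
Total internal nodes: 5
BFS adjacency from root:
  _0: _1 Q D
  _1: N _2
  _2: J _3
  _3: A _4 Z
  _4: C V T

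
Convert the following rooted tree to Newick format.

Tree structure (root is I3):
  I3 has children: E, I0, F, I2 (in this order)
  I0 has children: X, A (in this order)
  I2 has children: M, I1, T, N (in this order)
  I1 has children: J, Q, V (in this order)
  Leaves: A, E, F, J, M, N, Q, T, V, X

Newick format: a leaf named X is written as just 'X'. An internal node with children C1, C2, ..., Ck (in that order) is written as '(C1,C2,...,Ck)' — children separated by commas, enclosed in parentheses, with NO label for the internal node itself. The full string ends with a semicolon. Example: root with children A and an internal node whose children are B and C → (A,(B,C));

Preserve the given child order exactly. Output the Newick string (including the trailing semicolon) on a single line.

Answer: (E,(X,A),F,(M,(J,Q,V),T,N));

Derivation:
internal I3 with children ['E', 'I0', 'F', 'I2']
  leaf 'E' → 'E'
  internal I0 with children ['X', 'A']
    leaf 'X' → 'X'
    leaf 'A' → 'A'
  → '(X,A)'
  leaf 'F' → 'F'
  internal I2 with children ['M', 'I1', 'T', 'N']
    leaf 'M' → 'M'
    internal I1 with children ['J', 'Q', 'V']
      leaf 'J' → 'J'
      leaf 'Q' → 'Q'
      leaf 'V' → 'V'
    → '(J,Q,V)'
    leaf 'T' → 'T'
    leaf 'N' → 'N'
  → '(M,(J,Q,V),T,N)'
→ '(E,(X,A),F,(M,(J,Q,V),T,N))'
Final: (E,(X,A),F,(M,(J,Q,V),T,N));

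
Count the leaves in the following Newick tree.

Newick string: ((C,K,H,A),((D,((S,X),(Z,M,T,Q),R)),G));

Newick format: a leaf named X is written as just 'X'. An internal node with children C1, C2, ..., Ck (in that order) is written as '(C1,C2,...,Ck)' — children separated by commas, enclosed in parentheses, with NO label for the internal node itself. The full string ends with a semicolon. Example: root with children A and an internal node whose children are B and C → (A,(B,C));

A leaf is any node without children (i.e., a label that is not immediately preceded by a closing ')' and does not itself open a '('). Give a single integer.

Newick: ((C,K,H,A),((D,((S,X),(Z,M,T,Q),R)),G));
Scan left-to-right; a leaf is any maximal label run not followed by '(':
  pos 2: leaf 'C' → count = 1
  pos 4: leaf 'K' → count = 2
  pos 6: leaf 'H' → count = 3
  pos 8: leaf 'A' → count = 4
  pos 13: leaf 'D' → count = 5
  pos 17: leaf 'S' → count = 6
  pos 19: leaf 'X' → count = 7
  pos 23: leaf 'Z' → count = 8
  pos 25: leaf 'M' → count = 9
  pos 27: leaf 'T' → count = 10
  pos 29: leaf 'Q' → count = 11
  pos 32: leaf 'R' → count = 12
  pos 36: leaf 'G' → count = 13
Total leaves: 13

Answer: 13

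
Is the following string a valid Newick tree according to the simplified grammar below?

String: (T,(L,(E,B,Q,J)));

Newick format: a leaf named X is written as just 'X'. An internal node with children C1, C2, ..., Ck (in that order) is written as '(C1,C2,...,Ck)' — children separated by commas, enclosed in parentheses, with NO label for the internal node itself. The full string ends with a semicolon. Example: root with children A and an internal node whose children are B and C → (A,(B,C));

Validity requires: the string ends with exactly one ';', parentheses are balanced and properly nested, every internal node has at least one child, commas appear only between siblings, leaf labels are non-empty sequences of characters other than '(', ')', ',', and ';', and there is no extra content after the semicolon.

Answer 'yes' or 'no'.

Input: (T,(L,(E,B,Q,J)));
Paren balance: 3 '(' vs 3 ')' OK
Ends with single ';': True
Full parse: OK
Valid: True

Answer: yes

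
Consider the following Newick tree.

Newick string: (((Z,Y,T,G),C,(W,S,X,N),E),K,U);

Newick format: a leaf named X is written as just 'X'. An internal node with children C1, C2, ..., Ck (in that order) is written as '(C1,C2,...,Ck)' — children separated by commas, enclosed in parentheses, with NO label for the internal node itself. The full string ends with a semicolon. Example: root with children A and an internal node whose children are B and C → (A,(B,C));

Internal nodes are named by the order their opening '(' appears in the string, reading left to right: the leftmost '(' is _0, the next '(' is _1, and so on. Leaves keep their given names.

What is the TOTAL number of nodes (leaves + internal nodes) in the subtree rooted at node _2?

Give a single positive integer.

Newick: (((Z,Y,T,G),C,(W,S,X,N),E),K,U);
Locate _2: it is the '(' at position 2 (the 3rd '(' reading left to right).
Query: subtree rooted at _2
_2: subtree_size = 1 + 4
  Z: subtree_size = 1 + 0
  Y: subtree_size = 1 + 0
  T: subtree_size = 1 + 0
  G: subtree_size = 1 + 0
Total subtree size of _2: 5

Answer: 5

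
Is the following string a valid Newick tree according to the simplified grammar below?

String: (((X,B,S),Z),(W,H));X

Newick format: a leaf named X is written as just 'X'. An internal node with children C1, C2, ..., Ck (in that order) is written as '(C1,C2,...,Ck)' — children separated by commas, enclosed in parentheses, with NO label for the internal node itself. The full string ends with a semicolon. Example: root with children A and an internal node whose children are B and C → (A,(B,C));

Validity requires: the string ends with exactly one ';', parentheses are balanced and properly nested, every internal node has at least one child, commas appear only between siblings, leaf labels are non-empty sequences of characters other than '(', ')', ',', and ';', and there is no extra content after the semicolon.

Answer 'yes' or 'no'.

Input: (((X,B,S),Z),(W,H));X
Paren balance: 4 '(' vs 4 ')' OK
Ends with single ';': False
Full parse: FAILS (must end with ;)
Valid: False

Answer: no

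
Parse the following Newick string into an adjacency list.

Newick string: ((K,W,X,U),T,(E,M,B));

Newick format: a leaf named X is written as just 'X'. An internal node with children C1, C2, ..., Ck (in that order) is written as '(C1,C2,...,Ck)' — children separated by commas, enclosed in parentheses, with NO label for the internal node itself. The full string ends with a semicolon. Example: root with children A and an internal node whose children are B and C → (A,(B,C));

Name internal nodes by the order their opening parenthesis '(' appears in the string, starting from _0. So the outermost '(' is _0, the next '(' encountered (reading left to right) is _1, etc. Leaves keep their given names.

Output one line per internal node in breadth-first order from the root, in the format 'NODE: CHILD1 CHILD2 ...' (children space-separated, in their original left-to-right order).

Input: ((K,W,X,U),T,(E,M,B));
Scanning left-to-right, naming '(' by encounter order:
  pos 0: '(' -> open internal node _0 (depth 1)
  pos 1: '(' -> open internal node _1 (depth 2)
  pos 9: ')' -> close internal node _1 (now at depth 1)
  pos 13: '(' -> open internal node _2 (depth 2)
  pos 19: ')' -> close internal node _2 (now at depth 1)
  pos 20: ')' -> close internal node _0 (now at depth 0)
Total internal nodes: 3
BFS adjacency from root:
  _0: _1 T _2
  _1: K W X U
  _2: E M B

Answer: _0: _1 T _2
_1: K W X U
_2: E M B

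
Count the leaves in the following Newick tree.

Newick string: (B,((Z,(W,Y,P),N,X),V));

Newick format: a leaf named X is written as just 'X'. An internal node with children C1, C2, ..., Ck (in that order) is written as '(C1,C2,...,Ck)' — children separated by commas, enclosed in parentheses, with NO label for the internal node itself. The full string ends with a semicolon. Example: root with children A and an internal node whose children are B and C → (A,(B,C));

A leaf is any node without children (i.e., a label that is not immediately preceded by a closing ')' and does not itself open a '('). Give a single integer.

Answer: 8

Derivation:
Newick: (B,((Z,(W,Y,P),N,X),V));
Scan left-to-right; a leaf is any maximal label run not followed by '(':
  pos 1: leaf 'B' → count = 1
  pos 5: leaf 'Z' → count = 2
  pos 8: leaf 'W' → count = 3
  pos 10: leaf 'Y' → count = 4
  pos 12: leaf 'P' → count = 5
  pos 15: leaf 'N' → count = 6
  pos 17: leaf 'X' → count = 7
  pos 20: leaf 'V' → count = 8
Total leaves: 8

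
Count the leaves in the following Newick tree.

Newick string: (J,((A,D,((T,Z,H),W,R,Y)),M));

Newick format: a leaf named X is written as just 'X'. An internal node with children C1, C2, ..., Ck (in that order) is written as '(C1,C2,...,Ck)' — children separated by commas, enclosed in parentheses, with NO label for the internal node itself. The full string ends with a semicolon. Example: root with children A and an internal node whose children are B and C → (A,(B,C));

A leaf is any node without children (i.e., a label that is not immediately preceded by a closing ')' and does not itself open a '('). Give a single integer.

Answer: 10

Derivation:
Newick: (J,((A,D,((T,Z,H),W,R,Y)),M));
Scan left-to-right; a leaf is any maximal label run not followed by '(':
  pos 1: leaf 'J' → count = 1
  pos 5: leaf 'A' → count = 2
  pos 7: leaf 'D' → count = 3
  pos 11: leaf 'T' → count = 4
  pos 13: leaf 'Z' → count = 5
  pos 15: leaf 'H' → count = 6
  pos 18: leaf 'W' → count = 7
  pos 20: leaf 'R' → count = 8
  pos 22: leaf 'Y' → count = 9
  pos 26: leaf 'M' → count = 10
Total leaves: 10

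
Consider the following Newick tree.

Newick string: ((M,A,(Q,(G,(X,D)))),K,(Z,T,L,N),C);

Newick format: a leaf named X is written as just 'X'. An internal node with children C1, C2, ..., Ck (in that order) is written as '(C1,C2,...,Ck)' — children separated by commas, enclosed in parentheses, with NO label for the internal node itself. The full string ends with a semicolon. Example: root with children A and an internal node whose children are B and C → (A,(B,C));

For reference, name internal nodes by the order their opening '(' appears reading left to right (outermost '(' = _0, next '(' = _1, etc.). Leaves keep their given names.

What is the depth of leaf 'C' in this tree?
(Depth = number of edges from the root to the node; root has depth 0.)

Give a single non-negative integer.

Answer: 1

Derivation:
Newick: ((M,A,(Q,(G,(X,D)))),K,(Z,T,L,N),C);
Naming internals by '(' encounter order: outermost '(' = _0, next = _1, ...
Query node: C
Path from root: _0 -> C
Depth of C: 1 (number of edges from root)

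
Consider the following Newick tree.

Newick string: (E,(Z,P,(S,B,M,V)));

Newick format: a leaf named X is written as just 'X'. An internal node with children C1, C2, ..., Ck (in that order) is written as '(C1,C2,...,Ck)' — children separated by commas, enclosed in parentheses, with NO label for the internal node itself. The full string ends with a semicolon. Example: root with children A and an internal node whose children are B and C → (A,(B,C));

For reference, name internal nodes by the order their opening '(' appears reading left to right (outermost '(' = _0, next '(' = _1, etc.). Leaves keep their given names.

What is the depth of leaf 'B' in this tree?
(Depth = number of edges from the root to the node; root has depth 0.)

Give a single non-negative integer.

Newick: (E,(Z,P,(S,B,M,V)));
Naming internals by '(' encounter order: outermost '(' = _0, next = _1, ...
Query node: B
Path from root: _0 -> _1 -> _2 -> B
Depth of B: 3 (number of edges from root)

Answer: 3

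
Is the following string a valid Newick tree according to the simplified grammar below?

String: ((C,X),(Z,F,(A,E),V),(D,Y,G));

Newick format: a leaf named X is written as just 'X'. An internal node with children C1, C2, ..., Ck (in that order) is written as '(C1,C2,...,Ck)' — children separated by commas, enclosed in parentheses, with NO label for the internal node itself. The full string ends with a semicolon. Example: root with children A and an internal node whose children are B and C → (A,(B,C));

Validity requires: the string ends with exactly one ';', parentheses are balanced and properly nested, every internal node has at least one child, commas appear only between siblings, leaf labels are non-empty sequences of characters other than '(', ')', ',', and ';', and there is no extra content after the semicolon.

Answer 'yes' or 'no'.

Input: ((C,X),(Z,F,(A,E),V),(D,Y,G));
Paren balance: 5 '(' vs 5 ')' OK
Ends with single ';': True
Full parse: OK
Valid: True

Answer: yes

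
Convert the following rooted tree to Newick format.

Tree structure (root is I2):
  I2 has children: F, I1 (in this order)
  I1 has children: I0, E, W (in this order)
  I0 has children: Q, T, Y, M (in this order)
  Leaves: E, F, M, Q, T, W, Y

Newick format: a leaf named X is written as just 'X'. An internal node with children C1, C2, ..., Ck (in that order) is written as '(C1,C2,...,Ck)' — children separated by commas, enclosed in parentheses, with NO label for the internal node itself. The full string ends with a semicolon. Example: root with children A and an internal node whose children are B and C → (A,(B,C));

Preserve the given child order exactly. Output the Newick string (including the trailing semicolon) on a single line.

Answer: (F,((Q,T,Y,M),E,W));

Derivation:
internal I2 with children ['F', 'I1']
  leaf 'F' → 'F'
  internal I1 with children ['I0', 'E', 'W']
    internal I0 with children ['Q', 'T', 'Y', 'M']
      leaf 'Q' → 'Q'
      leaf 'T' → 'T'
      leaf 'Y' → 'Y'
      leaf 'M' → 'M'
    → '(Q,T,Y,M)'
    leaf 'E' → 'E'
    leaf 'W' → 'W'
  → '((Q,T,Y,M),E,W)'
→ '(F,((Q,T,Y,M),E,W))'
Final: (F,((Q,T,Y,M),E,W));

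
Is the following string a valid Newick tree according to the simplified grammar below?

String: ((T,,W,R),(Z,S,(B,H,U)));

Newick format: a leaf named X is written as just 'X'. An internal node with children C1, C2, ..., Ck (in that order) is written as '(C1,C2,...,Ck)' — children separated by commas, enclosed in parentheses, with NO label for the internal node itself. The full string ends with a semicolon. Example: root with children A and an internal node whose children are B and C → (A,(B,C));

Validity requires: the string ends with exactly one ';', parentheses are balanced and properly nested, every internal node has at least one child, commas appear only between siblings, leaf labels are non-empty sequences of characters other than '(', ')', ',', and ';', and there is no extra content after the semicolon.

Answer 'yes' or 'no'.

Answer: no

Derivation:
Input: ((T,,W,R),(Z,S,(B,H,U)));
Paren balance: 4 '(' vs 4 ')' OK
Ends with single ';': True
Full parse: FAILS (empty leaf label at pos 4)
Valid: False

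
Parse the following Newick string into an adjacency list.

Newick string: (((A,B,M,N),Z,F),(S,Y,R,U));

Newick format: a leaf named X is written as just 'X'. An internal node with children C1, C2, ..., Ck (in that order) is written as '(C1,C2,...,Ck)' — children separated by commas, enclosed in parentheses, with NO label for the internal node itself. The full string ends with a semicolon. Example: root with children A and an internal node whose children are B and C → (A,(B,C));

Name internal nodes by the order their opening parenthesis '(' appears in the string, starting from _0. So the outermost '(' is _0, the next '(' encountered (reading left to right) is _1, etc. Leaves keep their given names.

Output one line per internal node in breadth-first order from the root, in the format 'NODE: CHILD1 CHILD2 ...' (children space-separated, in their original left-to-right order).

Answer: _0: _1 _3
_1: _2 Z F
_3: S Y R U
_2: A B M N

Derivation:
Input: (((A,B,M,N),Z,F),(S,Y,R,U));
Scanning left-to-right, naming '(' by encounter order:
  pos 0: '(' -> open internal node _0 (depth 1)
  pos 1: '(' -> open internal node _1 (depth 2)
  pos 2: '(' -> open internal node _2 (depth 3)
  pos 10: ')' -> close internal node _2 (now at depth 2)
  pos 15: ')' -> close internal node _1 (now at depth 1)
  pos 17: '(' -> open internal node _3 (depth 2)
  pos 25: ')' -> close internal node _3 (now at depth 1)
  pos 26: ')' -> close internal node _0 (now at depth 0)
Total internal nodes: 4
BFS adjacency from root:
  _0: _1 _3
  _1: _2 Z F
  _3: S Y R U
  _2: A B M N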